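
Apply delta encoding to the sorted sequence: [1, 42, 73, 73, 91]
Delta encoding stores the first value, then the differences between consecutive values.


First value: 1
Deltas:
  42 - 1 = 41
  73 - 42 = 31
  73 - 73 = 0
  91 - 73 = 18


Delta encoded: [1, 41, 31, 0, 18]


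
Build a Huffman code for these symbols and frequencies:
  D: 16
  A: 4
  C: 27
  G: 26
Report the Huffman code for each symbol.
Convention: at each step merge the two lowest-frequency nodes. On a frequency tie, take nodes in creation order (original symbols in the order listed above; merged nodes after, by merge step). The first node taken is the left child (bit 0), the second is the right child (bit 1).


Huffman tree construction:
Step 1: Merge A(4) + D(16) = 20
Step 2: Merge (A+D)(20) + G(26) = 46
Step 3: Merge C(27) + ((A+D)+G)(46) = 73
Read each symbol's code off the tree from the root (left child = 0, right child = 1).

Codes:
  D: 101 (length 3)
  A: 100 (length 3)
  C: 0 (length 1)
  G: 11 (length 2)
Average code length: 139/73 = 1.9041 bits/symbol


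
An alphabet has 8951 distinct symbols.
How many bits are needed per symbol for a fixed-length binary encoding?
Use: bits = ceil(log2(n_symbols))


log2(8951) = 13.1278
Bracket: 2^13 = 8192 < 8951 <= 2^14 = 16384
So ceil(log2(8951)) = 14

bits = ceil(log2(8951)) = ceil(13.1278) = 14 bits


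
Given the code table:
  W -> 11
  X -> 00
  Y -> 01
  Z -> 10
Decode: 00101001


Decoding:
00 -> X
10 -> Z
10 -> Z
01 -> Y


Result: XZZY


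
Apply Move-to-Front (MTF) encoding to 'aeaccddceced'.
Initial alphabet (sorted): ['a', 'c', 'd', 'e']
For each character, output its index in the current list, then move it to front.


MTF encoding:
'a': index 0 in ['a', 'c', 'd', 'e'] -> ['a', 'c', 'd', 'e']
'e': index 3 in ['a', 'c', 'd', 'e'] -> ['e', 'a', 'c', 'd']
'a': index 1 in ['e', 'a', 'c', 'd'] -> ['a', 'e', 'c', 'd']
'c': index 2 in ['a', 'e', 'c', 'd'] -> ['c', 'a', 'e', 'd']
'c': index 0 in ['c', 'a', 'e', 'd'] -> ['c', 'a', 'e', 'd']
'd': index 3 in ['c', 'a', 'e', 'd'] -> ['d', 'c', 'a', 'e']
'd': index 0 in ['d', 'c', 'a', 'e'] -> ['d', 'c', 'a', 'e']
'c': index 1 in ['d', 'c', 'a', 'e'] -> ['c', 'd', 'a', 'e']
'e': index 3 in ['c', 'd', 'a', 'e'] -> ['e', 'c', 'd', 'a']
'c': index 1 in ['e', 'c', 'd', 'a'] -> ['c', 'e', 'd', 'a']
'e': index 1 in ['c', 'e', 'd', 'a'] -> ['e', 'c', 'd', 'a']
'd': index 2 in ['e', 'c', 'd', 'a'] -> ['d', 'e', 'c', 'a']


Output: [0, 3, 1, 2, 0, 3, 0, 1, 3, 1, 1, 2]


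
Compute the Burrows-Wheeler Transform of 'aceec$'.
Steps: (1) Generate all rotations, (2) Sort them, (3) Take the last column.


Rotations (sorted):
  0: $aceec -> last char: c
  1: aceec$ -> last char: $
  2: c$acee -> last char: e
  3: ceec$a -> last char: a
  4: ec$ace -> last char: e
  5: eec$ac -> last char: c


BWT = c$eaec


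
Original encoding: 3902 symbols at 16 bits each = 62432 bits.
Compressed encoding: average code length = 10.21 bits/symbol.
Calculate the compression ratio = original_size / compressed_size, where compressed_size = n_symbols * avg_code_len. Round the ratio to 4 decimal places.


original_size = n_symbols * orig_bits = 3902 * 16 = 62432 bits
compressed_size = n_symbols * avg_code_len = 3902 * 10.21 = 39839.42 bits
ratio = original_size / compressed_size = 62432 / 39839.42 = 1.5671

Compression ratio = 1.5671


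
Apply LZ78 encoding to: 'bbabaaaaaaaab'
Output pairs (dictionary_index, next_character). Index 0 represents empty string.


LZ78 encoding steps:
Dictionary: {0: ''}
Step 1: w='' (idx 0), next='b' -> output (0, 'b'), add 'b' as idx 1
Step 2: w='b' (idx 1), next='a' -> output (1, 'a'), add 'ba' as idx 2
Step 3: w='ba' (idx 2), next='a' -> output (2, 'a'), add 'baa' as idx 3
Step 4: w='' (idx 0), next='a' -> output (0, 'a'), add 'a' as idx 4
Step 5: w='a' (idx 4), next='a' -> output (4, 'a'), add 'aa' as idx 5
Step 6: w='aa' (idx 5), next='a' -> output (5, 'a'), add 'aaa' as idx 6
Step 7: w='b' (idx 1), end of input -> output (1, '')


Encoded: [(0, 'b'), (1, 'a'), (2, 'a'), (0, 'a'), (4, 'a'), (5, 'a'), (1, '')]


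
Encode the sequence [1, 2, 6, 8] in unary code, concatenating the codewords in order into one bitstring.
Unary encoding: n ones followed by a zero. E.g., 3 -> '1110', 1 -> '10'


Encode each number as n ones followed by a terminating 0:
  1 -> 10 (2 bits)
  2 -> 110 (3 bits)
  6 -> 1111110 (7 bits)
  8 -> 111111110 (9 bits)
Total length = 2 + 3 + 7 + 9 = 21 bits.

Unary([1, 2, 6, 8]) = 101101111110111111110 (21 bits)


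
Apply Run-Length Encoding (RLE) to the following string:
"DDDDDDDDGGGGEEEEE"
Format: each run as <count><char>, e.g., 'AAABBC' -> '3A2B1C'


Scanning runs left to right:
  i=0: run of 'D' x 8 -> '8D'
  i=8: run of 'G' x 4 -> '4G'
  i=12: run of 'E' x 5 -> '5E'

RLE = 8D4G5E


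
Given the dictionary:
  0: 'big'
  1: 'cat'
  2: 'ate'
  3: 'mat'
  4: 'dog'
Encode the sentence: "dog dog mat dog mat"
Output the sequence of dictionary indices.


Look up each word in the dictionary:
  'dog' -> 4
  'dog' -> 4
  'mat' -> 3
  'dog' -> 4
  'mat' -> 3

Encoded: [4, 4, 3, 4, 3]


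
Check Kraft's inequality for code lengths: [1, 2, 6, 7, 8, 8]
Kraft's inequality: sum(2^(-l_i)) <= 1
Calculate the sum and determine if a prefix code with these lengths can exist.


Sum = 2^(-1) + 2^(-2) + 2^(-6) + 2^(-7) + 2^(-8) + 2^(-8)
    = 0.5 + 0.25 + 0.015625 + 0.0078125 + 0.00390625 + 0.00390625
    = 200/256 = 0.78125
Since 0.78125 <= 1, Kraft's inequality IS satisfied.
A prefix code with these lengths CAN exist.

Kraft sum = 0.78125. Satisfied.


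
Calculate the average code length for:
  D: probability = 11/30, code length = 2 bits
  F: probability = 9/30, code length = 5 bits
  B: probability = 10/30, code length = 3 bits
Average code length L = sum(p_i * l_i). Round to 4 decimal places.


Weighted contributions p_i * l_i:
  D: (11/30) * 2 = 22/30
  F: (9/30) * 5 = 45/30
  B: (10/30) * 3 = 30/30
Sum = (22 + 45 + 30)/30 = 97/30

L = 97/30 = 3.2333 bits/symbol


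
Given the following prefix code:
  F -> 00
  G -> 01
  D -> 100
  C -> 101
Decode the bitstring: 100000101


Decoding step by step:
Bits 100 -> D
Bits 00 -> F
Bits 01 -> G
Bits 01 -> G


Decoded message: DFGG


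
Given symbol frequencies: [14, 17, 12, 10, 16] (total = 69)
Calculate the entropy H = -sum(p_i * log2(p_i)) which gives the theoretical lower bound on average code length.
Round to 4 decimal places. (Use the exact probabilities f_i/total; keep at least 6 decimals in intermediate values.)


Per-symbol terms -p_i * log2(p_i) with p_i = f_i/69:
  p = 14/69 = 0.202899: log2(p) = -2.301170, -p*log2(p) = 0.466904
  p = 17/69 = 0.246377: log2(p) = -2.021062, -p*log2(p) = 0.497943
  p = 12/69 = 0.173913: log2(p) = -2.523562, -p*log2(p) = 0.438880
  p = 10/69 = 0.144928: log2(p) = -2.786596, -p*log2(p) = 0.403855
  p = 16/69 = 0.231884: log2(p) = -2.108524, -p*log2(p) = 0.488933
H = 0.466904 + 0.497943 + 0.438880 + 0.403855 + 0.488933 = 2.296515

H = 2.2965 bits/symbol


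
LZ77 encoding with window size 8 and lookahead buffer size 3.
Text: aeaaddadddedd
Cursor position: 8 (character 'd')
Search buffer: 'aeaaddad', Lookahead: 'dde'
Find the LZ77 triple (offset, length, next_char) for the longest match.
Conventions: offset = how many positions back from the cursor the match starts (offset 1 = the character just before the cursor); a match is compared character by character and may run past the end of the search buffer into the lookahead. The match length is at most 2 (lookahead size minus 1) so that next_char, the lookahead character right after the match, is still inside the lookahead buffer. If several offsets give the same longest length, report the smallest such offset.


Try each offset into the search buffer:
  offset=1 (pos 7, char 'd'): match length 2
  offset=2 (pos 6, char 'a'): match length 0
  offset=3 (pos 5, char 'd'): match length 1
  offset=4 (pos 4, char 'd'): match length 2
  offset=5 (pos 3, char 'a'): match length 0
  offset=6 (pos 2, char 'a'): match length 0
  offset=7 (pos 1, char 'e'): match length 0
  offset=8 (pos 0, char 'a'): match length 0
Longest match has length 2, found at offsets 1, 4; take the smallest, offset 1.
next_char = character at position 8 + 2 = 10 -> 'e'

Best match: offset=1, length=2 (matching 'dd' starting at position 7)
LZ77 triple: (1, 2, 'e')


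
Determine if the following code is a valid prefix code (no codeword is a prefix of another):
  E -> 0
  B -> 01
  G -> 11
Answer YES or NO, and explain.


Checking each pair (does one codeword prefix another?):
  E='0' vs B='01': prefix -- VIOLATION

NO -- this is NOT a valid prefix code. E (0) is a prefix of B (01).


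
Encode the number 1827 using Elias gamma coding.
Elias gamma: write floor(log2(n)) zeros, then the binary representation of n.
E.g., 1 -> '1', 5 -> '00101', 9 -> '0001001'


num_bits = floor(log2(1827)) + 1 = 11
leading_zeros = num_bits - 1 = 10
binary(1827) = 11100100011

Elias gamma(1827) = '0000000000' + '11100100011' = 000000000011100100011 (21 bits)


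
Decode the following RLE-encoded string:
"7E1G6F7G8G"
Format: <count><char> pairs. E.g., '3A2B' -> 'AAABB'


Expanding each <count><char> pair:
  7E -> 'EEEEEEE'
  1G -> 'G'
  6F -> 'FFFFFF'
  7G -> 'GGGGGGG'
  8G -> 'GGGGGGGG'

Decoded = EEEEEEEGFFFFFFGGGGGGGGGGGGGGG


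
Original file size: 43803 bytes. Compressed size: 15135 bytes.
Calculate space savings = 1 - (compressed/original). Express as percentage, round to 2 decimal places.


ratio = compressed/original = 15135/43803 = 0.345524
savings = 1 - ratio = 1 - 0.345524 = 0.654476
as a percentage: 0.654476 * 100 = 65.45%

Space savings = 1 - 15135/43803 = 65.45%


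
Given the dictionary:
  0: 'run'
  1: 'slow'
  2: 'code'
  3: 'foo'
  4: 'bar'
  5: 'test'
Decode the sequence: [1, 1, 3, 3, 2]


Look up each index in the dictionary:
  1 -> 'slow'
  1 -> 'slow'
  3 -> 'foo'
  3 -> 'foo'
  2 -> 'code'

Decoded: "slow slow foo foo code"


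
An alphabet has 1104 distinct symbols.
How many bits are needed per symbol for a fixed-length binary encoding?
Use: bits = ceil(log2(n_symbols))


log2(1104) = 10.1085
Bracket: 2^10 = 1024 < 1104 <= 2^11 = 2048
So ceil(log2(1104)) = 11

bits = ceil(log2(1104)) = ceil(10.1085) = 11 bits


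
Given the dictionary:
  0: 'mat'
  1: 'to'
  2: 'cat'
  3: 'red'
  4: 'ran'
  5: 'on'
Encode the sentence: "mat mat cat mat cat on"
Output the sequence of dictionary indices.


Look up each word in the dictionary:
  'mat' -> 0
  'mat' -> 0
  'cat' -> 2
  'mat' -> 0
  'cat' -> 2
  'on' -> 5

Encoded: [0, 0, 2, 0, 2, 5]


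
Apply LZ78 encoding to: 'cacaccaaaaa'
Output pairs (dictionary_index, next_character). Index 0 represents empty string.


LZ78 encoding steps:
Dictionary: {0: ''}
Step 1: w='' (idx 0), next='c' -> output (0, 'c'), add 'c' as idx 1
Step 2: w='' (idx 0), next='a' -> output (0, 'a'), add 'a' as idx 2
Step 3: w='c' (idx 1), next='a' -> output (1, 'a'), add 'ca' as idx 3
Step 4: w='c' (idx 1), next='c' -> output (1, 'c'), add 'cc' as idx 4
Step 5: w='a' (idx 2), next='a' -> output (2, 'a'), add 'aa' as idx 5
Step 6: w='aa' (idx 5), next='a' -> output (5, 'a'), add 'aaa' as idx 6


Encoded: [(0, 'c'), (0, 'a'), (1, 'a'), (1, 'c'), (2, 'a'), (5, 'a')]


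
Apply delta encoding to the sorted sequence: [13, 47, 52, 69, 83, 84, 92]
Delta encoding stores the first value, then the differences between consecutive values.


First value: 13
Deltas:
  47 - 13 = 34
  52 - 47 = 5
  69 - 52 = 17
  83 - 69 = 14
  84 - 83 = 1
  92 - 84 = 8


Delta encoded: [13, 34, 5, 17, 14, 1, 8]


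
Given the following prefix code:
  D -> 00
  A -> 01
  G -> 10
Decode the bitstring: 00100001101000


Decoding step by step:
Bits 00 -> D
Bits 10 -> G
Bits 00 -> D
Bits 01 -> A
Bits 10 -> G
Bits 10 -> G
Bits 00 -> D


Decoded message: DGDAGGD


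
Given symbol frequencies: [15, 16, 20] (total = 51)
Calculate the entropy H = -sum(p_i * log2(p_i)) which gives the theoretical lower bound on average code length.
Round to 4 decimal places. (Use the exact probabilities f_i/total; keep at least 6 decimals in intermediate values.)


Per-symbol terms -p_i * log2(p_i) with p_i = f_i/51:
  p = 15/51 = 0.294118: log2(p) = -1.765535, -p*log2(p) = 0.519275
  p = 16/51 = 0.313725: log2(p) = -1.672425, -p*log2(p) = 0.524682
  p = 20/51 = 0.392157: log2(p) = -1.350497, -p*log2(p) = 0.529607
H = 0.519275 + 0.524682 + 0.529607 = 1.573564

H = 1.5736 bits/symbol


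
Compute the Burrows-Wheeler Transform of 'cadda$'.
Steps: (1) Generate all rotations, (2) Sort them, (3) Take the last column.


Rotations (sorted):
  0: $cadda -> last char: a
  1: a$cadd -> last char: d
  2: adda$c -> last char: c
  3: cadda$ -> last char: $
  4: da$cad -> last char: d
  5: dda$ca -> last char: a


BWT = adc$da


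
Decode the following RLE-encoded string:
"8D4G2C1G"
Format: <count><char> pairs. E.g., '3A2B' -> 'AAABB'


Expanding each <count><char> pair:
  8D -> 'DDDDDDDD'
  4G -> 'GGGG'
  2C -> 'CC'
  1G -> 'G'

Decoded = DDDDDDDDGGGGCCG


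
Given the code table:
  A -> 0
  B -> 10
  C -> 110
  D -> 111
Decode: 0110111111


Decoding:
0 -> A
110 -> C
111 -> D
111 -> D


Result: ACDD


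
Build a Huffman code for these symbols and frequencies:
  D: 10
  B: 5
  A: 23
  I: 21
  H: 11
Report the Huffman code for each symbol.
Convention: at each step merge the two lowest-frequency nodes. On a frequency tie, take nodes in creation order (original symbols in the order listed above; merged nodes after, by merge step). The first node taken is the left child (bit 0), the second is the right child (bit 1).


Huffman tree construction:
Step 1: Merge B(5) + D(10) = 15
Step 2: Merge H(11) + (B+D)(15) = 26
Step 3: Merge I(21) + A(23) = 44
Step 4: Merge (H+(B+D))(26) + (I+A)(44) = 70
Read each symbol's code off the tree from the root (left child = 0, right child = 1).

Codes:
  D: 011 (length 3)
  B: 010 (length 3)
  A: 11 (length 2)
  I: 10 (length 2)
  H: 00 (length 2)
Average code length: 155/70 = 2.2143 bits/symbol


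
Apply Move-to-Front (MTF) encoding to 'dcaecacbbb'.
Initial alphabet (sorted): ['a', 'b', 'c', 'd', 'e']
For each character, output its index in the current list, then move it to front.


MTF encoding:
'd': index 3 in ['a', 'b', 'c', 'd', 'e'] -> ['d', 'a', 'b', 'c', 'e']
'c': index 3 in ['d', 'a', 'b', 'c', 'e'] -> ['c', 'd', 'a', 'b', 'e']
'a': index 2 in ['c', 'd', 'a', 'b', 'e'] -> ['a', 'c', 'd', 'b', 'e']
'e': index 4 in ['a', 'c', 'd', 'b', 'e'] -> ['e', 'a', 'c', 'd', 'b']
'c': index 2 in ['e', 'a', 'c', 'd', 'b'] -> ['c', 'e', 'a', 'd', 'b']
'a': index 2 in ['c', 'e', 'a', 'd', 'b'] -> ['a', 'c', 'e', 'd', 'b']
'c': index 1 in ['a', 'c', 'e', 'd', 'b'] -> ['c', 'a', 'e', 'd', 'b']
'b': index 4 in ['c', 'a', 'e', 'd', 'b'] -> ['b', 'c', 'a', 'e', 'd']
'b': index 0 in ['b', 'c', 'a', 'e', 'd'] -> ['b', 'c', 'a', 'e', 'd']
'b': index 0 in ['b', 'c', 'a', 'e', 'd'] -> ['b', 'c', 'a', 'e', 'd']


Output: [3, 3, 2, 4, 2, 2, 1, 4, 0, 0]


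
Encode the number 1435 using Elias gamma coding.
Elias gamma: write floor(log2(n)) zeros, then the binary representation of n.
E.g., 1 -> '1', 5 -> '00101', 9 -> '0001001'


num_bits = floor(log2(1435)) + 1 = 11
leading_zeros = num_bits - 1 = 10
binary(1435) = 10110011011

Elias gamma(1435) = '0000000000' + '10110011011' = 000000000010110011011 (21 bits)


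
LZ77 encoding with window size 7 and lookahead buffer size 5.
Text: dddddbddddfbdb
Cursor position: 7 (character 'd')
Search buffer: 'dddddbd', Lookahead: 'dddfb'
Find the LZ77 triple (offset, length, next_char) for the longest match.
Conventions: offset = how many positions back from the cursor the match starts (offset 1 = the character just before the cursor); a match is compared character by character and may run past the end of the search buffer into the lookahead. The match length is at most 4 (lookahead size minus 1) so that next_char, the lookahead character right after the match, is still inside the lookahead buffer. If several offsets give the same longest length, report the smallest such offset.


Try each offset into the search buffer:
  offset=1 (pos 6, char 'd'): match length 3
  offset=2 (pos 5, char 'b'): match length 0
  offset=3 (pos 4, char 'd'): match length 1
  offset=4 (pos 3, char 'd'): match length 2
  offset=5 (pos 2, char 'd'): match length 3
  offset=6 (pos 1, char 'd'): match length 3
  offset=7 (pos 0, char 'd'): match length 3
Longest match has length 3, found at offsets 1, 5, 6, 7; take the smallest, offset 1.
next_char = character at position 7 + 3 = 10 -> 'f'

Best match: offset=1, length=3 (matching 'ddd' starting at position 6)
LZ77 triple: (1, 3, 'f')


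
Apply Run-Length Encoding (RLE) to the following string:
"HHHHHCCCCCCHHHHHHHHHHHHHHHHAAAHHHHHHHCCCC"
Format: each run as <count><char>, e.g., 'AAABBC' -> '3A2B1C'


Scanning runs left to right:
  i=0: run of 'H' x 5 -> '5H'
  i=5: run of 'C' x 6 -> '6C'
  i=11: run of 'H' x 16 -> '16H'
  i=27: run of 'A' x 3 -> '3A'
  i=30: run of 'H' x 7 -> '7H'
  i=37: run of 'C' x 4 -> '4C'

RLE = 5H6C16H3A7H4C


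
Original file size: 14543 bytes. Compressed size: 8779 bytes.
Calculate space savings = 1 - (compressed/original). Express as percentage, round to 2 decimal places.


ratio = compressed/original = 8779/14543 = 0.603658
savings = 1 - ratio = 1 - 0.603658 = 0.396342
as a percentage: 0.396342 * 100 = 39.63%

Space savings = 1 - 8779/14543 = 39.63%


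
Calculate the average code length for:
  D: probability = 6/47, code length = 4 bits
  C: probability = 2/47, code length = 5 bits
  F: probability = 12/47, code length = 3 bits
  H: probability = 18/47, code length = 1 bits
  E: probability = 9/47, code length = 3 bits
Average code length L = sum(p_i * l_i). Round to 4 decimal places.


Weighted contributions p_i * l_i:
  D: (6/47) * 4 = 24/47
  C: (2/47) * 5 = 10/47
  F: (12/47) * 3 = 36/47
  H: (18/47) * 1 = 18/47
  E: (9/47) * 3 = 27/47
Sum = (24 + 10 + 36 + 18 + 27)/47 = 115/47

L = 115/47 = 2.4468 bits/symbol


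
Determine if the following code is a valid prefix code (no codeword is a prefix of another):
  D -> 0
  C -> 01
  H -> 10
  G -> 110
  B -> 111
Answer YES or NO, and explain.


Checking each pair (does one codeword prefix another?):
  D='0' vs C='01': prefix -- VIOLATION

NO -- this is NOT a valid prefix code. D (0) is a prefix of C (01).


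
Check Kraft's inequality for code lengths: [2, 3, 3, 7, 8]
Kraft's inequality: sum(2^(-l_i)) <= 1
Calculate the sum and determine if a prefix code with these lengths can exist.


Sum = 2^(-2) + 2^(-3) + 2^(-3) + 2^(-7) + 2^(-8)
    = 0.25 + 0.125 + 0.125 + 0.0078125 + 0.00390625
    = 131/256 = 0.51171875
Since 0.51171875 <= 1, Kraft's inequality IS satisfied.
A prefix code with these lengths CAN exist.

Kraft sum = 0.51171875. Satisfied.


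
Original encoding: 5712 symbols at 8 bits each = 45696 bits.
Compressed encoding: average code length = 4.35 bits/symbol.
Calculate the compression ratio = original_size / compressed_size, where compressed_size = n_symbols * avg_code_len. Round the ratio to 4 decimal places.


original_size = n_symbols * orig_bits = 5712 * 8 = 45696 bits
compressed_size = n_symbols * avg_code_len = 5712 * 4.35 = 24847.2 bits
ratio = original_size / compressed_size = 45696 / 24847.2 = 1.8391

Compression ratio = 1.8391


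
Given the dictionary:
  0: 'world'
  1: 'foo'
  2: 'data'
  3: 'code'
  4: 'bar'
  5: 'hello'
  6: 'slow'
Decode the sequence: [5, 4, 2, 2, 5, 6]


Look up each index in the dictionary:
  5 -> 'hello'
  4 -> 'bar'
  2 -> 'data'
  2 -> 'data'
  5 -> 'hello'
  6 -> 'slow'

Decoded: "hello bar data data hello slow"


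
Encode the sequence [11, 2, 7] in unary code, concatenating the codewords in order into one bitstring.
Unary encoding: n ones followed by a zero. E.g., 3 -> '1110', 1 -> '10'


Encode each number as n ones followed by a terminating 0:
  11 -> 111111111110 (12 bits)
  2 -> 110 (3 bits)
  7 -> 11111110 (8 bits)
Total length = 12 + 3 + 8 = 23 bits.

Unary([11, 2, 7]) = 11111111111011011111110 (23 bits)


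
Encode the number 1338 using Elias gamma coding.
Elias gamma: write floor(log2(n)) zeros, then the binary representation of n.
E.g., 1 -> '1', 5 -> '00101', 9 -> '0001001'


num_bits = floor(log2(1338)) + 1 = 11
leading_zeros = num_bits - 1 = 10
binary(1338) = 10100111010

Elias gamma(1338) = '0000000000' + '10100111010' = 000000000010100111010 (21 bits)


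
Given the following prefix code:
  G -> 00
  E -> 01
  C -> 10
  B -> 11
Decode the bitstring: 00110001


Decoding step by step:
Bits 00 -> G
Bits 11 -> B
Bits 00 -> G
Bits 01 -> E


Decoded message: GBGE


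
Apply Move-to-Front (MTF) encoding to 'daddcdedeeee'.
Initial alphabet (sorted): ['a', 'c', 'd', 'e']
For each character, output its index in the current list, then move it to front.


MTF encoding:
'd': index 2 in ['a', 'c', 'd', 'e'] -> ['d', 'a', 'c', 'e']
'a': index 1 in ['d', 'a', 'c', 'e'] -> ['a', 'd', 'c', 'e']
'd': index 1 in ['a', 'd', 'c', 'e'] -> ['d', 'a', 'c', 'e']
'd': index 0 in ['d', 'a', 'c', 'e'] -> ['d', 'a', 'c', 'e']
'c': index 2 in ['d', 'a', 'c', 'e'] -> ['c', 'd', 'a', 'e']
'd': index 1 in ['c', 'd', 'a', 'e'] -> ['d', 'c', 'a', 'e']
'e': index 3 in ['d', 'c', 'a', 'e'] -> ['e', 'd', 'c', 'a']
'd': index 1 in ['e', 'd', 'c', 'a'] -> ['d', 'e', 'c', 'a']
'e': index 1 in ['d', 'e', 'c', 'a'] -> ['e', 'd', 'c', 'a']
'e': index 0 in ['e', 'd', 'c', 'a'] -> ['e', 'd', 'c', 'a']
'e': index 0 in ['e', 'd', 'c', 'a'] -> ['e', 'd', 'c', 'a']
'e': index 0 in ['e', 'd', 'c', 'a'] -> ['e', 'd', 'c', 'a']


Output: [2, 1, 1, 0, 2, 1, 3, 1, 1, 0, 0, 0]


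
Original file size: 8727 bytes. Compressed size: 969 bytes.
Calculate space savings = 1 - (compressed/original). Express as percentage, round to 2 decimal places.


ratio = compressed/original = 969/8727 = 0.111035
savings = 1 - ratio = 1 - 0.111035 = 0.888965
as a percentage: 0.888965 * 100 = 88.9%

Space savings = 1 - 969/8727 = 88.9%


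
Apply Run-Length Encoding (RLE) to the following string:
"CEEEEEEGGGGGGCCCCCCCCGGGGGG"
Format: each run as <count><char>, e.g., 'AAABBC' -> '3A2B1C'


Scanning runs left to right:
  i=0: run of 'C' x 1 -> '1C'
  i=1: run of 'E' x 6 -> '6E'
  i=7: run of 'G' x 6 -> '6G'
  i=13: run of 'C' x 8 -> '8C'
  i=21: run of 'G' x 6 -> '6G'

RLE = 1C6E6G8C6G


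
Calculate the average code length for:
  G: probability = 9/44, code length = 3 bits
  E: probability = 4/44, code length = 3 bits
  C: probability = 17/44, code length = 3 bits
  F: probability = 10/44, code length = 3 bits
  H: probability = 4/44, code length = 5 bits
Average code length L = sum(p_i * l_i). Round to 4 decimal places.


Weighted contributions p_i * l_i:
  G: (9/44) * 3 = 27/44
  E: (4/44) * 3 = 12/44
  C: (17/44) * 3 = 51/44
  F: (10/44) * 3 = 30/44
  H: (4/44) * 5 = 20/44
Sum = (27 + 12 + 51 + 30 + 20)/44 = 140/44

L = 140/44 = 3.1818 bits/symbol


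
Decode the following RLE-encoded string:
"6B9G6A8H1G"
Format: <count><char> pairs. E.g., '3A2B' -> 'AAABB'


Expanding each <count><char> pair:
  6B -> 'BBBBBB'
  9G -> 'GGGGGGGGG'
  6A -> 'AAAAAA'
  8H -> 'HHHHHHHH'
  1G -> 'G'

Decoded = BBBBBBGGGGGGGGGAAAAAAHHHHHHHHG


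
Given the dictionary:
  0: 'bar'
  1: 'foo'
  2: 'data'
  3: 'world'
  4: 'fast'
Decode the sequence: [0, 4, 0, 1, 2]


Look up each index in the dictionary:
  0 -> 'bar'
  4 -> 'fast'
  0 -> 'bar'
  1 -> 'foo'
  2 -> 'data'

Decoded: "bar fast bar foo data"


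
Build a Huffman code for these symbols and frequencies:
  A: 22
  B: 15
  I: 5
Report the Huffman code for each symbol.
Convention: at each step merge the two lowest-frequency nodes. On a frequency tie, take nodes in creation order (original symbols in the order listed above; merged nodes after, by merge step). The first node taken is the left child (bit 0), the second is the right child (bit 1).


Huffman tree construction:
Step 1: Merge I(5) + B(15) = 20
Step 2: Merge (I+B)(20) + A(22) = 42
Read each symbol's code off the tree from the root (left child = 0, right child = 1).

Codes:
  A: 1 (length 1)
  B: 01 (length 2)
  I: 00 (length 2)
Average code length: 62/42 = 1.4762 bits/symbol


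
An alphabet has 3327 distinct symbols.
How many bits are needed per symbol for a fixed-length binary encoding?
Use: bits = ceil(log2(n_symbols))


log2(3327) = 11.7
Bracket: 2^11 = 2048 < 3327 <= 2^12 = 4096
So ceil(log2(3327)) = 12

bits = ceil(log2(3327)) = ceil(11.7) = 12 bits


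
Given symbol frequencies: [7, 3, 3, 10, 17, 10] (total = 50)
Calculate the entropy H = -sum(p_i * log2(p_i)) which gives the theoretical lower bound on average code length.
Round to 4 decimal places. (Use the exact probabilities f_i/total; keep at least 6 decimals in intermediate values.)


Per-symbol terms -p_i * log2(p_i) with p_i = f_i/50:
  p = 7/50 = 0.140000: log2(p) = -2.836501, -p*log2(p) = 0.397110
  p = 3/50 = 0.060000: log2(p) = -4.058894, -p*log2(p) = 0.243534
  p = 3/50 = 0.060000: log2(p) = -4.058894, -p*log2(p) = 0.243534
  p = 10/50 = 0.200000: log2(p) = -2.321928, -p*log2(p) = 0.464386
  p = 17/50 = 0.340000: log2(p) = -1.556393, -p*log2(p) = 0.529174
  p = 10/50 = 0.200000: log2(p) = -2.321928, -p*log2(p) = 0.464386
H = 0.397110 + 0.243534 + 0.243534 + 0.464386 + 0.529174 + 0.464386 = 2.342124

H = 2.3421 bits/symbol


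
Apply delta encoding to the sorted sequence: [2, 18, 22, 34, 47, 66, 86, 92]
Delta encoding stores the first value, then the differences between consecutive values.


First value: 2
Deltas:
  18 - 2 = 16
  22 - 18 = 4
  34 - 22 = 12
  47 - 34 = 13
  66 - 47 = 19
  86 - 66 = 20
  92 - 86 = 6


Delta encoded: [2, 16, 4, 12, 13, 19, 20, 6]


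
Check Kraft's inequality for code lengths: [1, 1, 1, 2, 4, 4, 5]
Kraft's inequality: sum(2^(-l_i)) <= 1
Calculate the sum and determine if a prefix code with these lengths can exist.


Sum = 2^(-1) + 2^(-1) + 2^(-1) + 2^(-2) + 2^(-4) + 2^(-4) + 2^(-5)
    = 0.5 + 0.5 + 0.5 + 0.25 + 0.0625 + 0.0625 + 0.03125
    = 61/32 = 1.90625
Since 1.90625 > 1, Kraft's inequality is NOT satisfied.
A prefix code with these lengths CANNOT exist.

Kraft sum = 1.90625. Not satisfied.


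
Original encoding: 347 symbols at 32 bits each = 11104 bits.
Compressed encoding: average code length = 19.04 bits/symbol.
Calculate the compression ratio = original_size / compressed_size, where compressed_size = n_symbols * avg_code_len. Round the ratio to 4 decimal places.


original_size = n_symbols * orig_bits = 347 * 32 = 11104 bits
compressed_size = n_symbols * avg_code_len = 347 * 19.04 = 6606.88 bits
ratio = original_size / compressed_size = 11104 / 6606.88 = 1.6807

Compression ratio = 1.6807


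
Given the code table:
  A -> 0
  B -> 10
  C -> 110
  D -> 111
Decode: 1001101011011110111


Decoding:
10 -> B
0 -> A
110 -> C
10 -> B
110 -> C
111 -> D
10 -> B
111 -> D


Result: BACBCDBD


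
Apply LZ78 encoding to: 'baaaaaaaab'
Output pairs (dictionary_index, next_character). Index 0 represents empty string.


LZ78 encoding steps:
Dictionary: {0: ''}
Step 1: w='' (idx 0), next='b' -> output (0, 'b'), add 'b' as idx 1
Step 2: w='' (idx 0), next='a' -> output (0, 'a'), add 'a' as idx 2
Step 3: w='a' (idx 2), next='a' -> output (2, 'a'), add 'aa' as idx 3
Step 4: w='aa' (idx 3), next='a' -> output (3, 'a'), add 'aaa' as idx 4
Step 5: w='aa' (idx 3), next='b' -> output (3, 'b'), add 'aab' as idx 5


Encoded: [(0, 'b'), (0, 'a'), (2, 'a'), (3, 'a'), (3, 'b')]


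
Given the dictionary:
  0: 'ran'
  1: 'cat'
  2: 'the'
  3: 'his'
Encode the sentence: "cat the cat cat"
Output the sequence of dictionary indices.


Look up each word in the dictionary:
  'cat' -> 1
  'the' -> 2
  'cat' -> 1
  'cat' -> 1

Encoded: [1, 2, 1, 1]


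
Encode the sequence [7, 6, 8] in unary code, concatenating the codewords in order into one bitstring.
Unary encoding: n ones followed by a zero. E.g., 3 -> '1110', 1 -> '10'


Encode each number as n ones followed by a terminating 0:
  7 -> 11111110 (8 bits)
  6 -> 1111110 (7 bits)
  8 -> 111111110 (9 bits)
Total length = 8 + 7 + 9 = 24 bits.

Unary([7, 6, 8]) = 111111101111110111111110 (24 bits)


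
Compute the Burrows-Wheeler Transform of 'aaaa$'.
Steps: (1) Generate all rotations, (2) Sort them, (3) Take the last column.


Rotations (sorted):
  0: $aaaa -> last char: a
  1: a$aaa -> last char: a
  2: aa$aa -> last char: a
  3: aaa$a -> last char: a
  4: aaaa$ -> last char: $


BWT = aaaa$


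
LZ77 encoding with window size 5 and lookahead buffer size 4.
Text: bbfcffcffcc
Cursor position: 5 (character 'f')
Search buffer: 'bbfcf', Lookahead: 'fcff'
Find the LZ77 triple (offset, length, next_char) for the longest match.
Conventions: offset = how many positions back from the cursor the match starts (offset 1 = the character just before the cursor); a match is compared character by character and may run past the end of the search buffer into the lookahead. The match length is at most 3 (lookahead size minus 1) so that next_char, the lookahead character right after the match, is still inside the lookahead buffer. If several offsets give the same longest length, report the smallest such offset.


Try each offset into the search buffer:
  offset=1 (pos 4, char 'f'): match length 1
  offset=2 (pos 3, char 'c'): match length 0
  offset=3 (pos 2, char 'f'): match length 3
  offset=4 (pos 1, char 'b'): match length 0
  offset=5 (pos 0, char 'b'): match length 0
Longest match has length 3 at offset 3.
next_char = character at position 5 + 3 = 8 -> 'f'

Best match: offset=3, length=3 (matching 'fcf' starting at position 2)
LZ77 triple: (3, 3, 'f')


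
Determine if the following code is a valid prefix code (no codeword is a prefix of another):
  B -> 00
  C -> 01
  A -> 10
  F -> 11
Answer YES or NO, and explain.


Checking each pair (does one codeword prefix another?):
  B='00' vs C='01': no prefix
  B='00' vs A='10': no prefix
  B='00' vs F='11': no prefix
  C='01' vs B='00': no prefix
  C='01' vs A='10': no prefix
  C='01' vs F='11': no prefix
  A='10' vs B='00': no prefix
  A='10' vs C='01': no prefix
  A='10' vs F='11': no prefix
  F='11' vs B='00': no prefix
  F='11' vs C='01': no prefix
  F='11' vs A='10': no prefix
No violation found over all pairs.

YES -- this is a valid prefix code. No codeword is a prefix of any other codeword.


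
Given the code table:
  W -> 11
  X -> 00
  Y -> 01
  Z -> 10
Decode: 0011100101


Decoding:
00 -> X
11 -> W
10 -> Z
01 -> Y
01 -> Y


Result: XWZYY


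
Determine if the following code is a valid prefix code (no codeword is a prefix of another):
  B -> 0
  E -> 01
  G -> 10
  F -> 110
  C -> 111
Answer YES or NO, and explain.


Checking each pair (does one codeword prefix another?):
  B='0' vs E='01': prefix -- VIOLATION

NO -- this is NOT a valid prefix code. B (0) is a prefix of E (01).


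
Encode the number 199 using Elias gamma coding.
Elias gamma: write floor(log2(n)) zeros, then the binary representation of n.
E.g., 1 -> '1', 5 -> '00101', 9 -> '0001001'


num_bits = floor(log2(199)) + 1 = 8
leading_zeros = num_bits - 1 = 7
binary(199) = 11000111

Elias gamma(199) = '0000000' + '11000111' = 000000011000111 (15 bits)


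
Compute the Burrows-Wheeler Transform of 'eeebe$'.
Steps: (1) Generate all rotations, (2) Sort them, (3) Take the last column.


Rotations (sorted):
  0: $eeebe -> last char: e
  1: be$eee -> last char: e
  2: e$eeeb -> last char: b
  3: ebe$ee -> last char: e
  4: eebe$e -> last char: e
  5: eeebe$ -> last char: $


BWT = eebee$


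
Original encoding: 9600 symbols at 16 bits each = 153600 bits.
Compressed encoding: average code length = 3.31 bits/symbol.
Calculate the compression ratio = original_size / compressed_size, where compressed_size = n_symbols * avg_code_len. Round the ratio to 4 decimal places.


original_size = n_symbols * orig_bits = 9600 * 16 = 153600 bits
compressed_size = n_symbols * avg_code_len = 9600 * 3.31 = 31776.0 bits
ratio = original_size / compressed_size = 153600 / 31776.0 = 4.8338

Compression ratio = 4.8338


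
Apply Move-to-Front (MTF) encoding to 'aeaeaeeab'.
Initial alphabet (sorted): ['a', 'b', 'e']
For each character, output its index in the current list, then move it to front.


MTF encoding:
'a': index 0 in ['a', 'b', 'e'] -> ['a', 'b', 'e']
'e': index 2 in ['a', 'b', 'e'] -> ['e', 'a', 'b']
'a': index 1 in ['e', 'a', 'b'] -> ['a', 'e', 'b']
'e': index 1 in ['a', 'e', 'b'] -> ['e', 'a', 'b']
'a': index 1 in ['e', 'a', 'b'] -> ['a', 'e', 'b']
'e': index 1 in ['a', 'e', 'b'] -> ['e', 'a', 'b']
'e': index 0 in ['e', 'a', 'b'] -> ['e', 'a', 'b']
'a': index 1 in ['e', 'a', 'b'] -> ['a', 'e', 'b']
'b': index 2 in ['a', 'e', 'b'] -> ['b', 'a', 'e']


Output: [0, 2, 1, 1, 1, 1, 0, 1, 2]


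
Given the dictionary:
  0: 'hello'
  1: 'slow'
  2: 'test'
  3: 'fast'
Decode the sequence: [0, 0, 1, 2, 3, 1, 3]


Look up each index in the dictionary:
  0 -> 'hello'
  0 -> 'hello'
  1 -> 'slow'
  2 -> 'test'
  3 -> 'fast'
  1 -> 'slow'
  3 -> 'fast'

Decoded: "hello hello slow test fast slow fast"


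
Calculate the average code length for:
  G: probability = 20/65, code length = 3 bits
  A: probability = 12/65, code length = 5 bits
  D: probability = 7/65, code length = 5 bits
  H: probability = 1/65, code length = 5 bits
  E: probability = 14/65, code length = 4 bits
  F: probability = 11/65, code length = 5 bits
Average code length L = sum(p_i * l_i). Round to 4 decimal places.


Weighted contributions p_i * l_i:
  G: (20/65) * 3 = 60/65
  A: (12/65) * 5 = 60/65
  D: (7/65) * 5 = 35/65
  H: (1/65) * 5 = 5/65
  E: (14/65) * 4 = 56/65
  F: (11/65) * 5 = 55/65
Sum = (60 + 60 + 35 + 5 + 56 + 55)/65 = 271/65

L = 271/65 = 4.1692 bits/symbol


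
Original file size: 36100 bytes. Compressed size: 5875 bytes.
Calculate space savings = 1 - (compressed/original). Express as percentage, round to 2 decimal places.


ratio = compressed/original = 5875/36100 = 0.162742
savings = 1 - ratio = 1 - 0.162742 = 0.837258
as a percentage: 0.837258 * 100 = 83.73%

Space savings = 1 - 5875/36100 = 83.73%


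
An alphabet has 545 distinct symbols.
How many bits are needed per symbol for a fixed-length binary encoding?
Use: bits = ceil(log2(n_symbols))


log2(545) = 9.0901
Bracket: 2^9 = 512 < 545 <= 2^10 = 1024
So ceil(log2(545)) = 10

bits = ceil(log2(545)) = ceil(9.0901) = 10 bits


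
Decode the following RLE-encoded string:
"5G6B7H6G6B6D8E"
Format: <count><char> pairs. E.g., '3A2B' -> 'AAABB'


Expanding each <count><char> pair:
  5G -> 'GGGGG'
  6B -> 'BBBBBB'
  7H -> 'HHHHHHH'
  6G -> 'GGGGGG'
  6B -> 'BBBBBB'
  6D -> 'DDDDDD'
  8E -> 'EEEEEEEE'

Decoded = GGGGGBBBBBBHHHHHHHGGGGGGBBBBBBDDDDDDEEEEEEEE


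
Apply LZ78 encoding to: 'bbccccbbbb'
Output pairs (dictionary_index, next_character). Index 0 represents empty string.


LZ78 encoding steps:
Dictionary: {0: ''}
Step 1: w='' (idx 0), next='b' -> output (0, 'b'), add 'b' as idx 1
Step 2: w='b' (idx 1), next='c' -> output (1, 'c'), add 'bc' as idx 2
Step 3: w='' (idx 0), next='c' -> output (0, 'c'), add 'c' as idx 3
Step 4: w='c' (idx 3), next='c' -> output (3, 'c'), add 'cc' as idx 4
Step 5: w='b' (idx 1), next='b' -> output (1, 'b'), add 'bb' as idx 5
Step 6: w='bb' (idx 5), end of input -> output (5, '')


Encoded: [(0, 'b'), (1, 'c'), (0, 'c'), (3, 'c'), (1, 'b'), (5, '')]


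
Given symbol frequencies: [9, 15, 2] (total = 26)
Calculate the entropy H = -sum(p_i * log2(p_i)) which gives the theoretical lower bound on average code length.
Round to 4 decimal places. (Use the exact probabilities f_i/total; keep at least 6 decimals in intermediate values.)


Per-symbol terms -p_i * log2(p_i) with p_i = f_i/26:
  p = 9/26 = 0.346154: log2(p) = -1.530515, -p*log2(p) = 0.529794
  p = 15/26 = 0.576923: log2(p) = -0.793549, -p*log2(p) = 0.457817
  p = 2/26 = 0.076923: log2(p) = -3.700440, -p*log2(p) = 0.284649
H = 0.529794 + 0.457817 + 0.284649 = 1.272260

H = 1.2723 bits/symbol


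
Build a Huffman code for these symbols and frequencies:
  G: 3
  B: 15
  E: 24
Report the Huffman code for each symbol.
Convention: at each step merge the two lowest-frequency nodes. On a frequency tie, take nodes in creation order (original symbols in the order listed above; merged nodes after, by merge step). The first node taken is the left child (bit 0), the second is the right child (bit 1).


Huffman tree construction:
Step 1: Merge G(3) + B(15) = 18
Step 2: Merge (G+B)(18) + E(24) = 42
Read each symbol's code off the tree from the root (left child = 0, right child = 1).

Codes:
  G: 00 (length 2)
  B: 01 (length 2)
  E: 1 (length 1)
Average code length: 60/42 = 1.4286 bits/symbol


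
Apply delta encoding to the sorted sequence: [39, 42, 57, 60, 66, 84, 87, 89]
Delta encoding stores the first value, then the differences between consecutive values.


First value: 39
Deltas:
  42 - 39 = 3
  57 - 42 = 15
  60 - 57 = 3
  66 - 60 = 6
  84 - 66 = 18
  87 - 84 = 3
  89 - 87 = 2


Delta encoded: [39, 3, 15, 3, 6, 18, 3, 2]


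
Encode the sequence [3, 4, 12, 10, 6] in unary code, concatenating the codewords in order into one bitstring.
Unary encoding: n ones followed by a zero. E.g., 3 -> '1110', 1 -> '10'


Encode each number as n ones followed by a terminating 0:
  3 -> 1110 (4 bits)
  4 -> 11110 (5 bits)
  12 -> 1111111111110 (13 bits)
  10 -> 11111111110 (11 bits)
  6 -> 1111110 (7 bits)
Total length = 4 + 5 + 13 + 11 + 7 = 40 bits.

Unary([3, 4, 12, 10, 6]) = 1110111101111111111110111111111101111110 (40 bits)


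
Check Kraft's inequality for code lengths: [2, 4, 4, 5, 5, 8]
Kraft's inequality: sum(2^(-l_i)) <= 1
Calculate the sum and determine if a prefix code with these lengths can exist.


Sum = 2^(-2) + 2^(-4) + 2^(-4) + 2^(-5) + 2^(-5) + 2^(-8)
    = 0.25 + 0.0625 + 0.0625 + 0.03125 + 0.03125 + 0.00390625
    = 113/256 = 0.44140625
Since 0.44140625 <= 1, Kraft's inequality IS satisfied.
A prefix code with these lengths CAN exist.

Kraft sum = 0.44140625. Satisfied.


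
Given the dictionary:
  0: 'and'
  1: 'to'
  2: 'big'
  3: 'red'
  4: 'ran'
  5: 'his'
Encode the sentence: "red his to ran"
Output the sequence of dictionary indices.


Look up each word in the dictionary:
  'red' -> 3
  'his' -> 5
  'to' -> 1
  'ran' -> 4

Encoded: [3, 5, 1, 4]


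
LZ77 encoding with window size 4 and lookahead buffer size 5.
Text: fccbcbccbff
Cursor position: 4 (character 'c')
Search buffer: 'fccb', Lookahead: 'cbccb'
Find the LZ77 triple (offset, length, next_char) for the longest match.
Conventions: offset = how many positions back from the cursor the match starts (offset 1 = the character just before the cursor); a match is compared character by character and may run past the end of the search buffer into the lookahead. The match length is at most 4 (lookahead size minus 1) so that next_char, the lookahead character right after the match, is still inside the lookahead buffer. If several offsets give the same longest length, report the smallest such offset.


Try each offset into the search buffer:
  offset=1 (pos 3, char 'b'): match length 0
  offset=2 (pos 2, char 'c'): match length 3
  offset=3 (pos 1, char 'c'): match length 1
  offset=4 (pos 0, char 'f'): match length 0
Longest match has length 3 at offset 2.
next_char = character at position 4 + 3 = 7 -> 'c'

Best match: offset=2, length=3 (matching 'cbc' starting at position 2)
LZ77 triple: (2, 3, 'c')


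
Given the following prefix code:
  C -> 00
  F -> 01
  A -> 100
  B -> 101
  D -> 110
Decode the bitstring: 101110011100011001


Decoding step by step:
Bits 101 -> B
Bits 110 -> D
Bits 01 -> F
Bits 110 -> D
Bits 00 -> C
Bits 110 -> D
Bits 01 -> F


Decoded message: BDFDCDF


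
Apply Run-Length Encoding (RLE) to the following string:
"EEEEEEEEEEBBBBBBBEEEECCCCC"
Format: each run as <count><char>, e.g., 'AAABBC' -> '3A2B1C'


Scanning runs left to right:
  i=0: run of 'E' x 10 -> '10E'
  i=10: run of 'B' x 7 -> '7B'
  i=17: run of 'E' x 4 -> '4E'
  i=21: run of 'C' x 5 -> '5C'

RLE = 10E7B4E5C


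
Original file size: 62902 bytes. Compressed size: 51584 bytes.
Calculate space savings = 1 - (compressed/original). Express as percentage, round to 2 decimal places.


ratio = compressed/original = 51584/62902 = 0.820069
savings = 1 - ratio = 1 - 0.820069 = 0.179931
as a percentage: 0.179931 * 100 = 17.99%

Space savings = 1 - 51584/62902 = 17.99%
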